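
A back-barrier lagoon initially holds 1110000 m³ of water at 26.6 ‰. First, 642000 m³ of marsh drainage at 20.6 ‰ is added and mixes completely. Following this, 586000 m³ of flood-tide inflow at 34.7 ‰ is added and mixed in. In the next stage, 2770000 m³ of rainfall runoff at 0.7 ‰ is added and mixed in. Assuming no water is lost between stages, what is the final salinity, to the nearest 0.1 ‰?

12.7 ‰

Mass of salt is conserved:
Initial salt = 1,110,000×26.6 = 29,526,000
After stage 1: salt = 29,526,000 + 642,000×20.6 = 42,751,200; volume = 1,752,000 m³; S = 24.401 ‰
After stage 2: salt = 42,751,200 + 586,000×34.7 = 63,085,400; volume = 2,338,000 m³; S = 26.983 ‰
After stage 3: salt = 63,085,400 + 2,770,000×0.7 = 65,024,400; volume = 5,108,000 m³
S = 65,024,400 / 5,108,000 = 12.7299 ‰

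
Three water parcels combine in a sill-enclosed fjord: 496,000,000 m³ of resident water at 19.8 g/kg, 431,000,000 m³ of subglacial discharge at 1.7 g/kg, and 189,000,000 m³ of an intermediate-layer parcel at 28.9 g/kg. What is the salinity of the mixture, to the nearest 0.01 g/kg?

14.35 g/kg

Total salt / total volume:
salt = 496,000,000×19.8 + 431,000,000×1.7 + 189,000,000×28.9 = 9,820,800,000 + 732,700,000 + 5,462,100,000 = 16,015,600,000
volume = 496,000,000 + 431,000,000 + 189,000,000 = 1,116,000,000 m³
S = 16,015,600,000 / 1,116,000,000 = 14.3509 g/kg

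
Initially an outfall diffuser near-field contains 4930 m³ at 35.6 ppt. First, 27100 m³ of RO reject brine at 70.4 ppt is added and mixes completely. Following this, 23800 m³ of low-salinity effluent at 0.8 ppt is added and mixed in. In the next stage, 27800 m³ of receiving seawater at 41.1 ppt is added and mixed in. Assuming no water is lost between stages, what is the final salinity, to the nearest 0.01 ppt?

Weighted by volume,
Initial salt = 4,930×35.6 = 175,508
After stage 1: salt = 175,508 + 27,100×70.4 = 2,083,348; volume = 32,030 m³; S = 65.044 ppt
After stage 2: salt = 2,083,348 + 23,800×0.8 = 2,102,388; volume = 55,830 m³; S = 37.657 ppt
After stage 3: salt = 2,102,388 + 27,800×41.1 = 3,244,968; volume = 83,630 m³
S = 3,244,968 / 83,630 = 38.8015 ppt

38.80 ppt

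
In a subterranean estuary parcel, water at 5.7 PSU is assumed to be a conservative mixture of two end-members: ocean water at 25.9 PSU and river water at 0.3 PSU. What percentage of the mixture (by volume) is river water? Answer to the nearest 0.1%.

78.9%

Let f be the freshwater fraction. Salt balance per unit volume:
f×0.3 + (1−f)×25.9 = 5.7
f = (25.9 − 5.7) / (25.9 − 0.3) = 20.2/25.6 = 0.7891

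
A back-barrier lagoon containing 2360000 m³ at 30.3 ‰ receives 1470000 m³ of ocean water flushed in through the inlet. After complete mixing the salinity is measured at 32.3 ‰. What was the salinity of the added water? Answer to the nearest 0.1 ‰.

Salt balance: 2,360,000×30.3 + 1,470,000×S = 3,830,000×32.3
71,508,000 + 1,470,000·S = 123,709,000
S = (123,709,000 − 71,508,000) / 1,470,000 = 35.5109 ‰

35.5 ‰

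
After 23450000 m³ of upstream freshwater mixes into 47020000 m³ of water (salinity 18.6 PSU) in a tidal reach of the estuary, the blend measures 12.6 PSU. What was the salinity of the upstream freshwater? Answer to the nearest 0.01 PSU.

0.57 PSU

Salt balance: 47,020,000×18.6 + 23,450,000×S = 70,470,000×12.6
874,572,000 + 23,450,000·S = 887,922,000
S = (887,922,000 − 874,572,000) / 23,450,000 = 0.5693 PSU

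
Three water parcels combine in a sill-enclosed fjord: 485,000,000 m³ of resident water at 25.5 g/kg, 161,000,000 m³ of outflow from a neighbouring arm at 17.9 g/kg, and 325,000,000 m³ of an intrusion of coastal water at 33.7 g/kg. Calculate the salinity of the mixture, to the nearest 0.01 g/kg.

Salt balance:
salt = 485,000,000×25.5 + 161,000,000×17.9 + 325,000,000×33.7 = 12,367,500,000 + 2,881,900,000 + 10,952,500,000 = 26,201,900,000
volume = 485,000,000 + 161,000,000 + 325,000,000 = 971,000,000 m³
S = 26,201,900,000 / 971,000,000 = 26.9844 g/kg

26.98 g/kg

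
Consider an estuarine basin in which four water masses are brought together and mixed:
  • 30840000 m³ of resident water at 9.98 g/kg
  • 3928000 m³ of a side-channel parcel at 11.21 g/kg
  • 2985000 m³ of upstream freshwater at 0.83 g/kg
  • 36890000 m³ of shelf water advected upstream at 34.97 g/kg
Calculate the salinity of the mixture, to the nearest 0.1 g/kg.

Weighted by volume,
salt = 30,840,000×9.98 + 3,928,000×11.21 + 2,985,000×0.83 + 36,890,000×34.97 = 307,783,200 + 44,032,880 + 2,477,550 + 1,290,043,300 = 1,644,336,930
volume = 30,840,000 + 3,928,000 + 2,985,000 + 36,890,000 = 74,643,000 m³
S = 1,644,336,930 / 74,643,000 = 22.029 g/kg

22.0 g/kg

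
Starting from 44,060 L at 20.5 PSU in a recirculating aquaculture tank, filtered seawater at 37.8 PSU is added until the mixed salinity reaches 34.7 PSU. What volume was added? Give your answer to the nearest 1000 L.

202000 L

Salt balance: 44,060×20.5 + V×37.8 = (44,060+V)×34.7
903,230 + 37.8V = 1,528,882 + 34.7V
625,652 = 3.1V
V = 201,823.23 L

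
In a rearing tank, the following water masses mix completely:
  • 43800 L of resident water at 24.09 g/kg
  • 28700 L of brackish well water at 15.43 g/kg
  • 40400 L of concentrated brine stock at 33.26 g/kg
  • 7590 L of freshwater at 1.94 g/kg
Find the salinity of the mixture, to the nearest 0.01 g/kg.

Total salt / total volume:
salt = 43,800×24.09 + 28,700×15.43 + 40,400×33.26 + 7,590×1.94 = 1,055,142 + 442,841 + 1,343,704 + 14,724.6 = 2,856,411.6
volume = 43,800 + 28,700 + 40,400 + 7,590 = 120,490 L
S = 2,856,411.6 / 120,490 = 23.7066 g/kg

23.71 g/kg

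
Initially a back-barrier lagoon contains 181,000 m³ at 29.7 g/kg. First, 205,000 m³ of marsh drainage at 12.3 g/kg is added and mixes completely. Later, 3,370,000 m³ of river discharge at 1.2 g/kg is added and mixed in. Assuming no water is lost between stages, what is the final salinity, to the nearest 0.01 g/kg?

Salt balance:
Initial salt = 181,000×29.7 = 5,375,700
After stage 1: salt = 5,375,700 + 205,000×12.3 = 7,897,200; volume = 386,000 m³; S = 20.459 g/kg
After stage 2: salt = 7,897,200 + 3,370,000×1.2 = 11,941,200; volume = 3,756,000 m³
S = 11,941,200 / 3,756,000 = 3.1792 g/kg

3.18 g/kg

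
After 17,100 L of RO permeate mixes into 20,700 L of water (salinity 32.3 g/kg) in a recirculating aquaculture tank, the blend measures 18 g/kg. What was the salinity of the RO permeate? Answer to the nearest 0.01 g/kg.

Salt balance: 20,700×32.3 + 17,100×S = 37,800×18
668,610 + 17,100·S = 680,400
S = (680,400 − 668,610) / 17,100 = 0.6895 g/kg

0.69 g/kg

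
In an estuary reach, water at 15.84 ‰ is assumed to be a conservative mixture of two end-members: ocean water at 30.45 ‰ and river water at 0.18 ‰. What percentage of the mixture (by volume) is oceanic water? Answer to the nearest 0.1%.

Let g be the oceanic fraction. Salt balance per unit volume:
g×30.45 + (1−g)×0.18 = 15.84
g = (15.84 − 0.18) / (30.45 − 0.18) = 15.66/30.27 = 0.5173

51.7%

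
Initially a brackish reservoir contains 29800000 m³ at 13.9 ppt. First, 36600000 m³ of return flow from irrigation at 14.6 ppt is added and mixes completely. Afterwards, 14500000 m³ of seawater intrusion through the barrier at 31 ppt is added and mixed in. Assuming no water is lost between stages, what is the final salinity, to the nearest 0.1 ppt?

17.3 ppt

Mass of salt is conserved:
Initial salt = 29,800,000×13.9 = 414,220,000
After stage 1: salt = 414,220,000 + 36,600,000×14.6 = 948,580,000; volume = 66,400,000 m³; S = 14.286 ppt
After stage 2: salt = 948,580,000 + 14,500,000×31 = 1,398,080,000; volume = 80,900,000 m³
S = 1,398,080,000 / 80,900,000 = 17.2816 ppt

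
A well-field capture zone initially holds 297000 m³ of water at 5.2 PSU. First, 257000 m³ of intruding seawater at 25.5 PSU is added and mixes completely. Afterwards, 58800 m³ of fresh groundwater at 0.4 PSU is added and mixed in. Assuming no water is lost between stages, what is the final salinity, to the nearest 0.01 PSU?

Mass of salt is conserved:
Initial salt = 297,000×5.2 = 1,544,400
After stage 1: salt = 1,544,400 + 257,000×25.5 = 8,097,900; volume = 554,000 m³; S = 14.617 PSU
After stage 2: salt = 8,097,900 + 58,800×0.4 = 8,121,420; volume = 612,800 m³
S = 8,121,420 / 612,800 = 13.253 PSU

13.25 PSU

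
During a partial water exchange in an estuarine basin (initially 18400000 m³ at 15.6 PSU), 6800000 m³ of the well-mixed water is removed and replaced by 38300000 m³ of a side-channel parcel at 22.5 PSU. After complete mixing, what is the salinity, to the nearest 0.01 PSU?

Remaining after removal: 11,600,000 m³ at 15.6 PSU (salt = 180,960,000)
After addition: salt = 180,960,000 + 38,300,000×22.5 = 1,042,710,000; volume = 49,900,000 m³
S = 1,042,710,000 / 49,900,000 = 20.896 PSU

20.90 PSU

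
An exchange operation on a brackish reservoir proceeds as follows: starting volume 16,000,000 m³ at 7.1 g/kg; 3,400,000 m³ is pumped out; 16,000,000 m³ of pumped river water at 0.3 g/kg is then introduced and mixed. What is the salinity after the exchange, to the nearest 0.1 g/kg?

3.3 g/kg

Remaining after removal: 12,600,000 m³ at 7.1 g/kg (salt = 89,460,000)
After addition: salt = 89,460,000 + 16,000,000×0.3 = 94,260,000; volume = 28,600,000 m³
S = 94,260,000 / 28,600,000 = 3.2958 g/kg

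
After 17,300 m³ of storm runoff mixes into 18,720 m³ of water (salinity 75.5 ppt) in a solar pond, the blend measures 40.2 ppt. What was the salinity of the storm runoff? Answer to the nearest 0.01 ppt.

2.00 ppt

Salt balance: 18,720×75.5 + 17,300×S = 36,020×40.2
1,413,360 + 17,300·S = 1,448,004
S = (1,448,004 − 1,413,360) / 17,300 = 2.0025 ppt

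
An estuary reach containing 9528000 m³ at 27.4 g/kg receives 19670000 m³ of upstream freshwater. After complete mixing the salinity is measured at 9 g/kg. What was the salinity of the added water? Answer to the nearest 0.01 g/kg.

0.09 g/kg

Salt balance: 9,528,000×27.4 + 19,670,000×S = 29,198,000×9
261,067,200 + 19,670,000·S = 262,782,000
S = (262,782,000 − 261,067,200) / 19,670,000 = 0.0872 g/kg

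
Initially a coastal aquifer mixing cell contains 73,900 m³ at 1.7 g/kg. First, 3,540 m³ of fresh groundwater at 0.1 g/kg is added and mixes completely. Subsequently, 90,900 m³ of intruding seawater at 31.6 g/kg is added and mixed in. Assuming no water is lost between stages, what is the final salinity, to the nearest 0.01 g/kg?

17.81 g/kg

Conserving salt mass:
Initial salt = 73,900×1.7 = 125,630
After stage 1: salt = 125,630 + 3,540×0.1 = 125,984; volume = 77,440 m³; S = 1.627 g/kg
After stage 2: salt = 125,984 + 90,900×31.6 = 2,998,424; volume = 168,340 m³
S = 2,998,424 / 168,340 = 17.8117 g/kg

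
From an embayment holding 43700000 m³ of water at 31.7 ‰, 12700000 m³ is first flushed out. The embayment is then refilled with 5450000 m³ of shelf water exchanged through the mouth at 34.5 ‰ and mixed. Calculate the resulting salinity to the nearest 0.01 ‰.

32.12 ‰

Remaining after removal: 31,000,000 m³ at 31.7 ‰ (salt = 982,700,000)
After addition: salt = 982,700,000 + 5,450,000×34.5 = 1,170,725,000; volume = 36,450,000 m³
S = 1,170,725,000 / 36,450,000 = 32.1187 ‰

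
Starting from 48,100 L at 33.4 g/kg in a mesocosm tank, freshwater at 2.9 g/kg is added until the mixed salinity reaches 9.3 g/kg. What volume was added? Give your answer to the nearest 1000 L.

Salt balance: 48,100×33.4 + V×2.9 = (48,100+V)×9.3
1,606,540 + 2.9V = 447,330 + 9.3V
1,159,210 = 6.4V
V = 181,126.56 L

181000 L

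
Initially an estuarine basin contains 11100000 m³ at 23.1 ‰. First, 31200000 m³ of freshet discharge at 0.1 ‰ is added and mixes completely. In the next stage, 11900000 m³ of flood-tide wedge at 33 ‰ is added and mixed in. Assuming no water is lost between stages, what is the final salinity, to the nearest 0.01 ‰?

12.03 ‰

Salt balance:
Initial salt = 11,100,000×23.1 = 256,410,000
After stage 1: salt = 256,410,000 + 31,200,000×0.1 = 259,530,000; volume = 42,300,000 m³; S = 6.135 ‰
After stage 2: salt = 259,530,000 + 11,900,000×33 = 652,230,000; volume = 54,200,000 m³
S = 652,230,000 / 54,200,000 = 12.0338 ‰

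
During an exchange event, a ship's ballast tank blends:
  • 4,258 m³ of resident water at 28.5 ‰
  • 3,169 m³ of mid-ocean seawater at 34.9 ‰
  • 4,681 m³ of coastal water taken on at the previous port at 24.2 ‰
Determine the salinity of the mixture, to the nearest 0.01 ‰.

28.51 ‰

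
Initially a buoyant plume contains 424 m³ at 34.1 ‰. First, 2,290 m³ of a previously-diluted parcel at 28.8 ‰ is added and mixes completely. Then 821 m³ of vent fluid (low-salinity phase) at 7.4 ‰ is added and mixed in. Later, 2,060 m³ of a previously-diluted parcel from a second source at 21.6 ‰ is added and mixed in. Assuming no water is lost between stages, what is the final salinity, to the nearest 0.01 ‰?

Conserving salt mass:
Initial salt = 424×34.1 = 14,458.4
After stage 1: salt = 14,458.4 + 2,290×28.8 = 80,410.4; volume = 2,714 m³; S = 29.628 ‰
After stage 2: salt = 80,410.4 + 821×7.4 = 86,485.8; volume = 3,535 m³; S = 24.466 ‰
After stage 3: salt = 86,485.8 + 2,060×21.6 = 130,981.8; volume = 5,595 m³
S = 130,981.8 / 5,595 = 23.4105 ‰

23.41 ‰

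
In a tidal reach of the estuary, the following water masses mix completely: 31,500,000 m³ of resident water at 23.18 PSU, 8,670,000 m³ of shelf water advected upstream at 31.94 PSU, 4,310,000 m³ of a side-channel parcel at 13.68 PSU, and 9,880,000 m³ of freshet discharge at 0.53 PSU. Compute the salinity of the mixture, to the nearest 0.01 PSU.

19.71 PSU

Total salt / total volume:
salt = 31,500,000×23.18 + 8,670,000×31.94 + 4,310,000×13.68 + 9,880,000×0.53 = 730,170,000 + 276,919,800 + 58,960,800 + 5,236,400 = 1,071,287,000
volume = 31,500,000 + 8,670,000 + 4,310,000 + 9,880,000 = 54,360,000 m³
S = 1,071,287,000 / 54,360,000 = 19.7073 PSU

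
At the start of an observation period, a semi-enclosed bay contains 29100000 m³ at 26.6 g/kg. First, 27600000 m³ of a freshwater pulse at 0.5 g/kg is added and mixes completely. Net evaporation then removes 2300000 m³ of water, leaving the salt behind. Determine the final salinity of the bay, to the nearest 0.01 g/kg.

After mixing: salt = 29,100,000×26.6 + 27,600,000×0.5 = 787,860,000; volume = 56,700,000 m³
After evaporation: salt unchanged = 787,860,000; volume = 56,700,000 − 2,300,000 = 54,400,000 m³
S = 787,860,000 / 54,400,000 = 14.4827 g/kg

14.48 g/kg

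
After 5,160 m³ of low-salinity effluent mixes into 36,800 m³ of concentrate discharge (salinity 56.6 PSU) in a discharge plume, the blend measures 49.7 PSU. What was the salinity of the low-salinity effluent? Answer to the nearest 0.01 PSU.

0.49 PSU

Salt balance: 36,800×56.6 + 5,160×S = 41,960×49.7
2,082,880 + 5,160·S = 2,085,412
S = (2,085,412 − 2,082,880) / 5,160 = 0.4907 PSU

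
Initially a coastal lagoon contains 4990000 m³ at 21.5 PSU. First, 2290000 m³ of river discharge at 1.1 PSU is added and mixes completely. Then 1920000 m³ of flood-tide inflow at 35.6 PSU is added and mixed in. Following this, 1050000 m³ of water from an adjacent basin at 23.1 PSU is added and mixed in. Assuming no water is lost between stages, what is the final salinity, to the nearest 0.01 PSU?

19.75 PSU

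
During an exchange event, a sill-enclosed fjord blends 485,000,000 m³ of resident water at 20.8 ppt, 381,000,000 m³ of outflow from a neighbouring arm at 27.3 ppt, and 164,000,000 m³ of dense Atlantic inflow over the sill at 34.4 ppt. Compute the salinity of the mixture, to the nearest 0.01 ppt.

25.37 ppt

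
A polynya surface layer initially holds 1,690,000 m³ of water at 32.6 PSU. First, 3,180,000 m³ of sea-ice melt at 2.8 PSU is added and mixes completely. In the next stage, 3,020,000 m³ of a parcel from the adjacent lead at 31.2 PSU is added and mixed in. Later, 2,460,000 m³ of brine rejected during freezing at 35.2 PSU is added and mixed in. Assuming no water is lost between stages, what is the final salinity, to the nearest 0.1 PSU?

23.7 PSU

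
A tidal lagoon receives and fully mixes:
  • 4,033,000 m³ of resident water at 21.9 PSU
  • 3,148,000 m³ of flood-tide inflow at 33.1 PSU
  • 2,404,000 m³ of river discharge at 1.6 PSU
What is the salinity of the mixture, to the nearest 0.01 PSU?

20.49 PSU

Total salt / total volume:
salt = 4,033,000×21.9 + 3,148,000×33.1 + 2,404,000×1.6 = 88,322,700 + 104,198,800 + 3,846,400 = 196,367,900
volume = 4,033,000 + 3,148,000 + 2,404,000 = 9,585,000 m³
S = 196,367,900 / 9,585,000 = 20.487 PSU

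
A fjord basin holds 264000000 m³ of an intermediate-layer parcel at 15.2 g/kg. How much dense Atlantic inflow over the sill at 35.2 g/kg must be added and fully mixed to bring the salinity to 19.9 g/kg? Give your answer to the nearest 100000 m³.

Salt balance: 264,000,000×15.2 + V×35.2 = (264,000,000+V)×19.9
4,012,800,000 + 35.2V = 5,253,600,000 + 19.9V
1,240,800,000 = 15.3V
V = 81,098,039.22 m³

81100000 m³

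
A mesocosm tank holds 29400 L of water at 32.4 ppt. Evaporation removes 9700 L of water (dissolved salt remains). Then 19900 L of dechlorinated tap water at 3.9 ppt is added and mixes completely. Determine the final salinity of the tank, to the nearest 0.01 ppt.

26.01 ppt

After evaporation: salt = 29,400×32.4 = 952,560; volume = 29,400 − 9,700 = 19,700 L
After mixing: salt = 952,560 + 19,900×3.9 = 1,030,170; volume = 19,700 + 19,900 = 39,600 L
S = 1,030,170 / 39,600 = 26.0144 ppt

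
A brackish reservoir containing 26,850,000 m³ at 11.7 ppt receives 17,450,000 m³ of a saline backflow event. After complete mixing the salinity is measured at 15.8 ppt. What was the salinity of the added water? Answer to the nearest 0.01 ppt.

22.11 ppt

Salt balance: 26,850,000×11.7 + 17,450,000×S = 44,300,000×15.8
314,145,000 + 17,450,000·S = 699,940,000
S = (699,940,000 − 314,145,000) / 17,450,000 = 22.1086 ppt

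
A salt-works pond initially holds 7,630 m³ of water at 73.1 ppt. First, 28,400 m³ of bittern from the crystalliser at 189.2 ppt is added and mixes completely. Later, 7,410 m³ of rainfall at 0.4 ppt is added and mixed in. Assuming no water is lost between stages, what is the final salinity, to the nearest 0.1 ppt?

Total salt / total volume:
Initial salt = 7,630×73.1 = 557,753
After stage 1: salt = 557,753 + 28,400×189.2 = 5,931,033; volume = 36,030 m³; S = 164.614 ppt
After stage 2: salt = 5,931,033 + 7,410×0.4 = 5,933,997; volume = 43,440 m³
S = 5,933,997 / 43,440 = 136.6021 ppt

136.6 ppt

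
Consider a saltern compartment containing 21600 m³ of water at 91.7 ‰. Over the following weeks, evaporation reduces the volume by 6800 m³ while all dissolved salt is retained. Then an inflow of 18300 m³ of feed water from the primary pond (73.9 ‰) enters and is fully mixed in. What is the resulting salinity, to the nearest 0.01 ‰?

After evaporation: salt = 21,600×91.7 = 1,980,720; volume = 21,600 − 6,800 = 14,800 m³
After mixing: salt = 1,980,720 + 18,300×73.9 = 3,333,090; volume = 14,800 + 18,300 = 33,100 m³
S = 3,333,090 / 33,100 = 100.6976 ‰

100.70 ‰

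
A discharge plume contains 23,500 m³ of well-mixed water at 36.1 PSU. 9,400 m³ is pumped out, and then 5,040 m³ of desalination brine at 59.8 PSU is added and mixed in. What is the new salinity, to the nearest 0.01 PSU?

Remaining after removal: 14,100 m³ at 36.1 PSU (salt = 509,010)
After addition: salt = 509,010 + 5,040×59.8 = 810,402; volume = 19,140 m³
S = 810,402 / 19,140 = 42.3408 PSU

42.34 PSU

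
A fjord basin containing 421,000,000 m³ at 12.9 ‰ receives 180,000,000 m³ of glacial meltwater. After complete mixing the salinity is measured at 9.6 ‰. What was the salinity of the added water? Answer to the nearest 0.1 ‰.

1.9 ‰

Salt balance: 421,000,000×12.9 + 180,000,000×S = 601,000,000×9.6
5,430,900,000 + 180,000,000·S = 5,769,600,000
S = (5,769,600,000 − 5,430,900,000) / 180,000,000 = 1.8817 ‰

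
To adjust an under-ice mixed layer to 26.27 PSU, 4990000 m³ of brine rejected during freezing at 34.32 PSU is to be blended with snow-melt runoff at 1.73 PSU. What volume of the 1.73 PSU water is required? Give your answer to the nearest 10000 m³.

1640000 m³

Salt balance: 4,990,000×34.32 + V×1.73 = (4,990,000+V)×26.27
171,256,800 + 1.73V = 131,087,300 + 26.27V
40,169,500 = 24.54V
V = 1,636,898.94 m³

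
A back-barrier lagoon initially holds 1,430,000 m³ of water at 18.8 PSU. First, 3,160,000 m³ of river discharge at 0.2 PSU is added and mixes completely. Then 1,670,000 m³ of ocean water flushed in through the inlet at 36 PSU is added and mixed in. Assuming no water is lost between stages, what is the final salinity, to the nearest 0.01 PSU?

14.00 PSU

Total salt / total volume:
Initial salt = 1,430,000×18.8 = 26,884,000
After stage 1: salt = 26,884,000 + 3,160,000×0.2 = 27,516,000; volume = 4,590,000 m³; S = 5.995 PSU
After stage 2: salt = 27,516,000 + 1,670,000×36 = 87,636,000; volume = 6,260,000 m³
S = 87,636,000 / 6,260,000 = 13.9994 PSU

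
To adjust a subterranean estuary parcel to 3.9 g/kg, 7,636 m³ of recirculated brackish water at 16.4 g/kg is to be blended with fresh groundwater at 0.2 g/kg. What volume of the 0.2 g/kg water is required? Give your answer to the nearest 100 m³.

25800 m³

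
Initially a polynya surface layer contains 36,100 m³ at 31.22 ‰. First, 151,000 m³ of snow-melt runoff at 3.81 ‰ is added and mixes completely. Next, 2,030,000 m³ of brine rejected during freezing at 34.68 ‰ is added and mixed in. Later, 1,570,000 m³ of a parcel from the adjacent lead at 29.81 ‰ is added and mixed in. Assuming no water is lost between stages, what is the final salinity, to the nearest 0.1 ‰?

Total salt / total volume:
Initial salt = 36,100×31.22 = 1,127,042
After stage 1: salt = 1,127,042 + 151,000×3.81 = 1,702,352; volume = 187,100 m³; S = 9.099 ‰
After stage 2: salt = 1,702,352 + 2,030,000×34.68 = 72,102,752; volume = 2,217,100 m³; S = 32.521 ‰
After stage 3: salt = 72,102,752 + 1,570,000×29.81 = 118,904,452; volume = 3,787,100 m³
S = 118,904,452 / 3,787,100 = 31.3972 ‰

31.4 ‰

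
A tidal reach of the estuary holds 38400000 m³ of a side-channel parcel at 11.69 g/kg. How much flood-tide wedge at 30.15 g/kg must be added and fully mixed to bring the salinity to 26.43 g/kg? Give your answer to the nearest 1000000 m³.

Salt balance: 38,400,000×11.69 + V×30.15 = (38,400,000+V)×26.43
448,896,000 + 30.15V = 1,014,912,000 + 26.43V
566,016,000 = 3.72V
V = 152,154,838.71 m³

152000000 m³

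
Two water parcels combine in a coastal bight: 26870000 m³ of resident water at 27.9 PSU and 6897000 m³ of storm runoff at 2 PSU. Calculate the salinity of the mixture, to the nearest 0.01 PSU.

By conservation of dissolved salt,
salt = 26,870,000×27.9 + 6,897,000×2 = 749,673,000 + 13,794,000 = 763,467,000
volume = 26,870,000 + 6,897,000 = 33,767,000 m³
S = 763,467,000 / 33,767,000 = 22.6099 PSU

22.61 PSU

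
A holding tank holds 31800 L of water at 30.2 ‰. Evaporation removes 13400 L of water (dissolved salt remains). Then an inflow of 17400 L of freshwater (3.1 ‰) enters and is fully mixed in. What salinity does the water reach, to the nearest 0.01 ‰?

After evaporation: salt = 31,800×30.2 = 960,360; volume = 31,800 − 13,400 = 18,400 L
After mixing: salt = 960,360 + 17,400×3.1 = 1,014,300; volume = 18,400 + 17,400 = 35,800 L
S = 1,014,300 / 35,800 = 28.3324 ‰

28.33 ‰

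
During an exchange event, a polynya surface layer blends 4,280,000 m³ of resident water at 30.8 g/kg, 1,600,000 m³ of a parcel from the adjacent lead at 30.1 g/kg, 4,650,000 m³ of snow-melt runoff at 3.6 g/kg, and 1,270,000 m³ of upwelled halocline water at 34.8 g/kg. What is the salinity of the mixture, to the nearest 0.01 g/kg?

Total salt / total volume:
salt = 4,280,000×30.8 + 1,600,000×30.1 + 4,650,000×3.6 + 1,270,000×34.8 = 131,824,000 + 48,160,000 + 16,740,000 + 44,196,000 = 240,920,000
volume = 4,280,000 + 1,600,000 + 4,650,000 + 1,270,000 = 11,800,000 m³
S = 240,920,000 / 11,800,000 = 20.4169 g/kg

20.42 g/kg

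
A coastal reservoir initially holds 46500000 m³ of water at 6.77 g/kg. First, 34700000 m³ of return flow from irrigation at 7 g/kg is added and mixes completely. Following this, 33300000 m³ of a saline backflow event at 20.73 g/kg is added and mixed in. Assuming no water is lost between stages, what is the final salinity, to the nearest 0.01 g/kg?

Total salt / total volume:
Initial salt = 46,500,000×6.77 = 314,805,000
After stage 1: salt = 314,805,000 + 34,700,000×7 = 557,705,000; volume = 81,200,000 m³; S = 6.868 g/kg
After stage 2: salt = 557,705,000 + 33,300,000×20.73 = 1,248,014,000; volume = 114,500,000 m³
S = 1,248,014,000 / 114,500,000 = 10.8997 g/kg

10.90 g/kg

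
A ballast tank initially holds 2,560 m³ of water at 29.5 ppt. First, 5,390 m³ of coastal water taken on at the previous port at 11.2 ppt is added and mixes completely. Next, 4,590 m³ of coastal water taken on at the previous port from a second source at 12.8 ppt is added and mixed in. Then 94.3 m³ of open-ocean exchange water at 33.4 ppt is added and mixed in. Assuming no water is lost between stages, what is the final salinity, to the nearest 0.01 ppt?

Weighted by volume,
Initial salt = 2,560×29.5 = 75,520
After stage 1: salt = 75,520 + 5,390×11.2 = 135,888; volume = 7,950 m³; S = 17.093 ppt
After stage 2: salt = 135,888 + 4,590×12.8 = 194,640; volume = 12,540 m³; S = 15.522 ppt
After stage 3: salt = 194,640 + 94.3×33.4 = 197,789.62; volume = 12,634.3 m³
S = 197,789.62 / 12,634.3 = 15.655 ppt

15.65 ppt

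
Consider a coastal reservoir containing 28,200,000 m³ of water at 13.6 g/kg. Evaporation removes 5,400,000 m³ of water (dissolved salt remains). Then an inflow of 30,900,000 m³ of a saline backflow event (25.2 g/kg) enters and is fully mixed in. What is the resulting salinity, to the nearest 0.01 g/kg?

After evaporation: salt = 28,200,000×13.6 = 383,520,000; volume = 28,200,000 − 5,400,000 = 22,800,000 m³
After mixing: salt = 383,520,000 + 30,900,000×25.2 = 1,162,200,000; volume = 22,800,000 + 30,900,000 = 53,700,000 m³
S = 1,162,200,000 / 53,700,000 = 21.6425 g/kg

21.64 g/kg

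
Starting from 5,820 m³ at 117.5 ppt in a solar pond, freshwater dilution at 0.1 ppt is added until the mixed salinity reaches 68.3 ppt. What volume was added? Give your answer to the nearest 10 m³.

4200 m³

Salt balance: 5,820×117.5 + V×0.1 = (5,820+V)×68.3
683,850 + 0.1V = 397,506 + 68.3V
286,344 = 68.2V
V = 4,198.59 m³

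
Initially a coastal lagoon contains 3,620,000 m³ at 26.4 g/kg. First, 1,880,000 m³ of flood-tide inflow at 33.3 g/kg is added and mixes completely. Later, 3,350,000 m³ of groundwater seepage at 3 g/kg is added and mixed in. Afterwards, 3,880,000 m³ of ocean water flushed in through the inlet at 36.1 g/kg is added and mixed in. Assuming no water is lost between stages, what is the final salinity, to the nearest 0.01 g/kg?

24.22 g/kg

Conserving salt mass:
Initial salt = 3,620,000×26.4 = 95,568,000
After stage 1: salt = 95,568,000 + 1,880,000×33.3 = 158,172,000; volume = 5,500,000 m³; S = 28.759 g/kg
After stage 2: salt = 158,172,000 + 3,350,000×3 = 168,222,000; volume = 8,850,000 m³; S = 19.008 g/kg
After stage 3: salt = 168,222,000 + 3,880,000×36.1 = 308,290,000; volume = 12,730,000 m³
S = 308,290,000 / 12,730,000 = 24.2176 g/kg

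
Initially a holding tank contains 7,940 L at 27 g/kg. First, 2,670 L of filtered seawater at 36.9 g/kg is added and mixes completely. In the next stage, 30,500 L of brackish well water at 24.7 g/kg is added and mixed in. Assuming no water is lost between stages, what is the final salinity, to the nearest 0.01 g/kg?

25.94 g/kg

Conserving salt mass:
Initial salt = 7,940×27 = 214,380
After stage 1: salt = 214,380 + 2,670×36.9 = 312,903; volume = 10,610 L; S = 29.491 g/kg
After stage 2: salt = 312,903 + 30,500×24.7 = 1,066,253; volume = 41,110 L
S = 1,066,253 / 41,110 = 25.9366 g/kg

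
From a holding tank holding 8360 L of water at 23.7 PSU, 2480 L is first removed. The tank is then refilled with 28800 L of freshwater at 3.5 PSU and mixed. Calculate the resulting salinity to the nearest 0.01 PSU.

Remaining after removal: 5,880 L at 23.7 PSU (salt = 139,356)
After addition: salt = 139,356 + 28,800×3.5 = 240,156; volume = 34,680 L
S = 240,156 / 34,680 = 6.9249 PSU

6.92 PSU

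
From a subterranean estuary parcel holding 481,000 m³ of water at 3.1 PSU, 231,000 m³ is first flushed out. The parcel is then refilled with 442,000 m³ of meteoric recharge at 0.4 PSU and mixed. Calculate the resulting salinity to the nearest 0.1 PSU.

Remaining after removal: 250,000 m³ at 3.1 PSU (salt = 775,000)
After addition: salt = 775,000 + 442,000×0.4 = 951,800; volume = 692,000 m³
S = 951,800 / 692,000 = 1.3754 PSU

1.4 PSU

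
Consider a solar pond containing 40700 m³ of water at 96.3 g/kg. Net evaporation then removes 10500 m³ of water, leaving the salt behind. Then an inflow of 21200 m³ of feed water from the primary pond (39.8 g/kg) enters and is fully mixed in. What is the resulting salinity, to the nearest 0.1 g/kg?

92.7 g/kg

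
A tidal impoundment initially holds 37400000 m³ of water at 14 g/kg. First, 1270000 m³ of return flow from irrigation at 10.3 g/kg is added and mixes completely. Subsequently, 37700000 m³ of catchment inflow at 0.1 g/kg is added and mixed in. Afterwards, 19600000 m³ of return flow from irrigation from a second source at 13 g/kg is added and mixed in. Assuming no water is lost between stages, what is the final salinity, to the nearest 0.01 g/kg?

Salt balance:
Initial salt = 37,400,000×14 = 523,600,000
After stage 1: salt = 523,600,000 + 1,270,000×10.3 = 536,681,000; volume = 38,670,000 m³; S = 13.878 g/kg
After stage 2: salt = 536,681,000 + 37,700,000×0.1 = 540,451,000; volume = 76,370,000 m³; S = 7.077 g/kg
After stage 3: salt = 540,451,000 + 19,600,000×13 = 795,251,000; volume = 95,970,000 m³
S = 795,251,000 / 95,970,000 = 8.2865 g/kg

8.29 g/kg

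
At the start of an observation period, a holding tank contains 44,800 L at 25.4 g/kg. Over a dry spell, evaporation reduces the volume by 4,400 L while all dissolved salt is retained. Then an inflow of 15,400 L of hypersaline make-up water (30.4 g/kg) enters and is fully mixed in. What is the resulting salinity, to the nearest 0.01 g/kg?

After evaporation: salt = 44,800×25.4 = 1,137,920; volume = 44,800 − 4,400 = 40,400 L
After mixing: salt = 1,137,920 + 15,400×30.4 = 1,606,080; volume = 40,400 + 15,400 = 55,800 L
S = 1,606,080 / 55,800 = 28.7828 g/kg

28.78 g/kg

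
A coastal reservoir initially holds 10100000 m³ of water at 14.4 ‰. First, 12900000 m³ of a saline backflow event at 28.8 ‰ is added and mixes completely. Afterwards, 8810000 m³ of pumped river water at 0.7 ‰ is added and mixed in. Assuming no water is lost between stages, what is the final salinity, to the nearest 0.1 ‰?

Total salt / total volume:
Initial salt = 10,100,000×14.4 = 145,440,000
After stage 1: salt = 145,440,000 + 12,900,000×28.8 = 516,960,000; volume = 23,000,000 m³; S = 22.477 ‰
After stage 2: salt = 516,960,000 + 8,810,000×0.7 = 523,127,000; volume = 31,810,000 m³
S = 523,127,000 / 31,810,000 = 16.4454 ‰

16.4 ‰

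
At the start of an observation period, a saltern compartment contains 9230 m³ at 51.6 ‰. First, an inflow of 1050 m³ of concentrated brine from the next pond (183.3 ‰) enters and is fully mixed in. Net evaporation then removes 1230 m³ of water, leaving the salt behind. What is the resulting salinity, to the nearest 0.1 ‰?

73.9 ‰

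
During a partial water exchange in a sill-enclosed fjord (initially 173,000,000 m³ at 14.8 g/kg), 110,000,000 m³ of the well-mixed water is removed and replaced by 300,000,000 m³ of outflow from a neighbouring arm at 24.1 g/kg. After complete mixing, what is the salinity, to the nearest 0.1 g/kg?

22.5 g/kg

Remaining after removal: 63,000,000 m³ at 14.8 g/kg (salt = 932,400,000)
After addition: salt = 932,400,000 + 300,000,000×24.1 = 8,162,400,000; volume = 363,000,000 m³
S = 8,162,400,000 / 363,000,000 = 22.486 g/kg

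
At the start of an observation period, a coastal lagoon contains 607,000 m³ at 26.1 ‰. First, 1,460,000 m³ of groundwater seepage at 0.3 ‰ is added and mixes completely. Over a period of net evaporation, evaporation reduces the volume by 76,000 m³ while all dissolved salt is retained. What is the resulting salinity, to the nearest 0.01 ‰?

8.18 ‰

After mixing: salt = 607,000×26.1 + 1,460,000×0.3 = 16,280,700; volume = 2,067,000 m³
After evaporation: salt unchanged = 16,280,700; volume = 2,067,000 − 76,000 = 1,991,000 m³
S = 16,280,700 / 1,991,000 = 8.1771 ‰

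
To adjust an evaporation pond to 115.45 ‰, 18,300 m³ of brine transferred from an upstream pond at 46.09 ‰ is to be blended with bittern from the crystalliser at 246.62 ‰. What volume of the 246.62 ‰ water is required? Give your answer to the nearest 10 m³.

Salt balance: 18,300×46.09 + V×246.62 = (18,300+V)×115.45
843,447 + 246.62V = 2,112,735 + 115.45V
1,269,288 = 131.17V
V = 9,676.66 m³

9680 m³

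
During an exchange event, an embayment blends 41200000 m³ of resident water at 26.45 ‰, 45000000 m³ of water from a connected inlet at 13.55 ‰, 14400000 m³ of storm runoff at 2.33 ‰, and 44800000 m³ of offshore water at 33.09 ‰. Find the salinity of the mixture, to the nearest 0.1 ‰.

22.1 ‰

Salt balance:
salt = 41,200,000×26.45 + 45,000,000×13.55 + 14,400,000×2.33 + 44,800,000×33.09 = 1,089,740,000 + 609,750,000 + 33,552,000 + 1,482,432,000 = 3,215,474,000
volume = 41,200,000 + 45,000,000 + 14,400,000 + 44,800,000 = 145,400,000 m³
S = 3,215,474,000 / 145,400,000 = 22.115 ‰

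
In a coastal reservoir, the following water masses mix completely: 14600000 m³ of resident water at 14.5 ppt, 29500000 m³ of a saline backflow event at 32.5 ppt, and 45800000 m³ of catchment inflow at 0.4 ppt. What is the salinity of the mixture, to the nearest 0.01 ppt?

13.22 ppt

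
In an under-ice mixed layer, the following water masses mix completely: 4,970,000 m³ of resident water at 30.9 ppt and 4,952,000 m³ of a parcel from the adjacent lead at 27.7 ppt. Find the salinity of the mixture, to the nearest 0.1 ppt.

By conservation of dissolved salt,
salt = 4,970,000×30.9 + 4,952,000×27.7 = 153,573,000 + 137,170,400 = 290,743,400
volume = 4,970,000 + 4,952,000 = 9,922,000 m³
S = 290,743,400 / 9,922,000 = 29.303 ppt

29.3 ppt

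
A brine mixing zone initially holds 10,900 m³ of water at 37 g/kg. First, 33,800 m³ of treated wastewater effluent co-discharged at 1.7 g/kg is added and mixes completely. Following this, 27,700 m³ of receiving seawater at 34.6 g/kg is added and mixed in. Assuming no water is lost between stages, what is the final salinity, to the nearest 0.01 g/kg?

19.60 g/kg

Conserving salt mass:
Initial salt = 10,900×37 = 403,300
After stage 1: salt = 403,300 + 33,800×1.7 = 460,760; volume = 44,700 m³; S = 10.308 g/kg
After stage 2: salt = 460,760 + 27,700×34.6 = 1,419,180; volume = 72,400 m³
S = 1,419,180 / 72,400 = 19.6019 g/kg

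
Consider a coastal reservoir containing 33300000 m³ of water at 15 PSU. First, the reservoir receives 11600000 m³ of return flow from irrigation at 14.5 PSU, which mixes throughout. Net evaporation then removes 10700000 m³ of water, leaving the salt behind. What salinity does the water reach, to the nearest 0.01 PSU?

19.52 PSU

After mixing: salt = 33,300,000×15 + 11,600,000×14.5 = 667,700,000; volume = 44,900,000 m³
After evaporation: salt unchanged = 667,700,000; volume = 44,900,000 − 10,700,000 = 34,200,000 m³
S = 667,700,000 / 34,200,000 = 19.5234 PSU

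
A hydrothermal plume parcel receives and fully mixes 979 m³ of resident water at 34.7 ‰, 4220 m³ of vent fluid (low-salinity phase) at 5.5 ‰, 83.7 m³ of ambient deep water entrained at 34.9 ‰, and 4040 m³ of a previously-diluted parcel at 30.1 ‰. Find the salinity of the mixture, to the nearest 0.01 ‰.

By conservation of dissolved salt,
salt = 979×34.7 + 4,220×5.5 + 83.7×34.9 + 4,040×30.1 = 33,971.3 + 23,210 + 2,921.13 + 121,604 = 181,706.43
volume = 979 + 4,220 + 83.7 + 4,040 = 9,322.7 m³
S = 181,706.43 / 9,322.7 = 19.4908 ‰

19.49 ‰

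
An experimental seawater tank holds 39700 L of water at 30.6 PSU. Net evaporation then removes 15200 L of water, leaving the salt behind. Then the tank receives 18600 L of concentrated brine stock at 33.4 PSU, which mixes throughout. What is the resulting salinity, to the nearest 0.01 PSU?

42.60 PSU

After evaporation: salt = 39,700×30.6 = 1,214,820; volume = 39,700 − 15,200 = 24,500 L
After mixing: salt = 1,214,820 + 18,600×33.4 = 1,836,060; volume = 24,500 + 18,600 = 43,100 L
S = 1,836,060 / 43,100 = 42.6 PSU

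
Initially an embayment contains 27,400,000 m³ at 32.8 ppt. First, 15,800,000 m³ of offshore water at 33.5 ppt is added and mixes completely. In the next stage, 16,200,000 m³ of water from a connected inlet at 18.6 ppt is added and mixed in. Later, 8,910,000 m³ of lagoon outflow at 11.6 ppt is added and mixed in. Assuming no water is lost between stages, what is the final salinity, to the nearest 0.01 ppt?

26.83 ppt

Total salt / total volume:
Initial salt = 27,400,000×32.8 = 898,720,000
After stage 1: salt = 898,720,000 + 15,800,000×33.5 = 1,428,020,000; volume = 43,200,000 m³; S = 33.056 ppt
After stage 2: salt = 1,428,020,000 + 16,200,000×18.6 = 1,729,340,000; volume = 59,400,000 m³; S = 29.113 ppt
After stage 3: salt = 1,729,340,000 + 8,910,000×11.6 = 1,832,696,000; volume = 68,310,000 m³
S = 1,832,696,000 / 68,310,000 = 26.8291 ppt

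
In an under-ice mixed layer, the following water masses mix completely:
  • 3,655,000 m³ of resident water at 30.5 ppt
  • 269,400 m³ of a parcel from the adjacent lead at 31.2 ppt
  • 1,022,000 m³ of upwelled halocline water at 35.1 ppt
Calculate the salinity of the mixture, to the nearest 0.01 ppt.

Salt balance:
salt = 3,655,000×30.5 + 269,400×31.2 + 1,022,000×35.1 = 111,477,500 + 8,405,280 + 35,872,200 = 155,754,980
volume = 3,655,000 + 269,400 + 1,022,000 = 4,946,400 m³
S = 155,754,980 / 4,946,400 = 31.4886 ppt

31.49 ppt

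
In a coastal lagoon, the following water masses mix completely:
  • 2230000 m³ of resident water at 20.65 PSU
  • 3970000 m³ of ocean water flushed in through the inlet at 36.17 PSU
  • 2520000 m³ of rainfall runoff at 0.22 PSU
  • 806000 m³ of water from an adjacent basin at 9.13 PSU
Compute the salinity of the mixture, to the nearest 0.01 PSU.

20.74 PSU

Conserving salt mass:
salt = 2,230,000×20.65 + 3,970,000×36.17 + 2,520,000×0.22 + 806,000×9.13 = 46,049,500 + 143,594,900 + 554,400 + 7,358,780 = 197,557,580
volume = 2,230,000 + 3,970,000 + 2,520,000 + 806,000 = 9,526,000 m³
S = 197,557,580 / 9,526,000 = 20.7388 PSU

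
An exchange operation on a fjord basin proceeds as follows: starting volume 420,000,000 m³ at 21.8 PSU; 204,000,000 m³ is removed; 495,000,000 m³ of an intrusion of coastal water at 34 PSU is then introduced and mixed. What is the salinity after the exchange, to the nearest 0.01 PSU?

Remaining after removal: 216,000,000 m³ at 21.8 PSU (salt = 4,708,800,000)
After addition: salt = 4,708,800,000 + 495,000,000×34 = 21,538,800,000; volume = 711,000,000 m³
S = 21,538,800,000 / 711,000,000 = 30.2937 PSU

30.29 PSU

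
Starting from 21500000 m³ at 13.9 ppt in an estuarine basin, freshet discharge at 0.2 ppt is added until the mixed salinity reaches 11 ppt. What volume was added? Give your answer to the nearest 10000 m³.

Salt balance: 21,500,000×13.9 + V×0.2 = (21,500,000+V)×11
298,850,000 + 0.2V = 236,500,000 + 11V
62,350,000 = 10.8V
V = 5,773,148.15 m³

5770000 m³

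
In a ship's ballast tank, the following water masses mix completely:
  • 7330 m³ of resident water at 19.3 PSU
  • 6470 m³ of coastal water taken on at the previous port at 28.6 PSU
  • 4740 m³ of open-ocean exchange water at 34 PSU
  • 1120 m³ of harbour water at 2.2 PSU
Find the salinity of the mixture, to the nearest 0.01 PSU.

24.93 PSU

Weighted by volume,
salt = 7,330×19.3 + 6,470×28.6 + 4,740×34 + 1,120×2.2 = 141,469 + 185,042 + 161,160 + 2,464 = 490,135
volume = 7,330 + 6,470 + 4,740 + 1,120 = 19,660 m³
S = 490,135 / 19,660 = 24.9306 PSU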